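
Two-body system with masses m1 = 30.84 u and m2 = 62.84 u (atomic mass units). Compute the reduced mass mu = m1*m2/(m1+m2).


mu = m1 * m2 / (m1 + m2)
= 30.84 * 62.84 / (30.84 + 62.84)
= 1937.9856 / 93.68
= 20.6873 u

20.6873


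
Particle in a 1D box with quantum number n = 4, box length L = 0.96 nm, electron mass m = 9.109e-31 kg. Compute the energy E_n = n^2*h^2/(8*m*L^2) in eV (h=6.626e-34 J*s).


E = n^2 * h^2 / (8 * m * L^2)
= 4^2 * (6.626e-34)^2 / (8 * 9.109e-31 * (0.96e-9)^2)
= 16 * 4.3904e-67 / (8 * 9.109e-31 * 9.2160e-19)
= 1.0460e-18 J
= 6.5292 eV

6.5292


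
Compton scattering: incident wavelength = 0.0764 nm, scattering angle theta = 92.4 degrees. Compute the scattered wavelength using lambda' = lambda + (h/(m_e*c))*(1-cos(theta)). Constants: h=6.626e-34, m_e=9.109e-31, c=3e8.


Compton wavelength: h/(m_e*c) = 2.4247e-12 m
d_lambda = 2.4247e-12 * (1 - cos(92.4 deg))
= 2.4247e-12 * 1.041876
= 2.5262e-12 m = 0.002526 nm
lambda' = 0.0764 + 0.002526
= 0.078926 nm

0.078926


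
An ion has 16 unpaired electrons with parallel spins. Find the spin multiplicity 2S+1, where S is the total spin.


Total spin S = N * (1/2) = 16 * 0.5 = 8.0
Spin multiplicity = 2S + 1
= 2 * 8.0 + 1
= 17

17


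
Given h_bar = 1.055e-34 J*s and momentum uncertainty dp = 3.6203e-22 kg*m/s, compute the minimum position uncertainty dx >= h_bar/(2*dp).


dx = h_bar / (2 * dp)
= 1.055e-34 / (2 * 3.6203e-22)
= 1.055e-34 / 7.2406e-22
= 1.4571e-13 m

1.4571e-13


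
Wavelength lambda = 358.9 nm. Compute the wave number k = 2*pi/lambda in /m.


k = 2 * pi / lambda
= 6.2832 / (358.9e-9)
= 6.2832 / 3.5890e-07
= 1.7507e+07 /m

1.7507e+07


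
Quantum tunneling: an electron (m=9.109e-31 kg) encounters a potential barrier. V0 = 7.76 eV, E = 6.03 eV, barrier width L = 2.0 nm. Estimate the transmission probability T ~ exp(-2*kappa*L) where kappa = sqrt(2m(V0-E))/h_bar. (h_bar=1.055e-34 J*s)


V0 - E = 1.73 eV = 2.7715e-19 J
kappa = sqrt(2 * m * (V0-E)) / h_bar
= sqrt(2 * 9.109e-31 * 2.7715e-19) / 1.055e-34
= 6.7352e+09 /m
2*kappa*L = 2 * 6.7352e+09 * 2.0e-9
= 26.9409
T = exp(-26.9409) = 1.993946e-12

1.993946e-12


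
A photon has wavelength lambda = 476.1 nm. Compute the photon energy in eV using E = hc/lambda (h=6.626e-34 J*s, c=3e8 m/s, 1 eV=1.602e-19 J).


E = hc / lambda
= (6.626e-34)(3e8) / (476.1e-9)
= 1.9878e-25 / 4.7610e-07
= 4.1752e-19 J
Converting to eV: 4.1752e-19 / 1.602e-19
= 2.6062 eV

2.6062


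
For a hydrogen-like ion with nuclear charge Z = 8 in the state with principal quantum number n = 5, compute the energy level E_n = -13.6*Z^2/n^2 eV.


E_n = -13.6 * Z^2 / n^2
= -13.6 * 8^2 / 5^2
= -13.6 * 64 / 25
= -34.816 eV

-34.816


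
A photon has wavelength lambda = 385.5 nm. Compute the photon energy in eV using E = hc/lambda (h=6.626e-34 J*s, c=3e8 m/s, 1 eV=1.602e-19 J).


E = hc / lambda
= (6.626e-34)(3e8) / (385.5e-9)
= 1.9878e-25 / 3.8550e-07
= 5.1564e-19 J
Converting to eV: 5.1564e-19 / 1.602e-19
= 3.2187 eV

3.2187


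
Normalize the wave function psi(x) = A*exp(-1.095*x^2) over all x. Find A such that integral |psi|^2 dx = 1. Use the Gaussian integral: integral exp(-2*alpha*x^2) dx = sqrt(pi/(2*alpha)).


integral |psi|^2 dx = A^2 * sqrt(pi/(2*alpha)) = 1
A^2 = sqrt(2*alpha/pi)
= sqrt(2 * 1.095 / pi)
= 0.834924
A = sqrt(0.834924)
= 0.9137

0.9137


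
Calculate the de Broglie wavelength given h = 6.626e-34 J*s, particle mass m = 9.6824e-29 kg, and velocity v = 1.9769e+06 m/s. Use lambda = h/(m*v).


lambda = h / (m * v)
= 6.626e-34 / (9.6824e-29 * 1.9769e+06)
= 6.626e-34 / 1.9141e-22
= 3.4617e-12 m

3.4617e-12


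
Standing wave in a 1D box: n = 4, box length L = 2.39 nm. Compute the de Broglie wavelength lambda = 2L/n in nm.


lambda = 2L / n
= 2 * 2.39 / 4
= 4.78 / 4
= 1.195 nm

1.195


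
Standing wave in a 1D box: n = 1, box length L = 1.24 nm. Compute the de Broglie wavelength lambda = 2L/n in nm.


lambda = 2L / n
= 2 * 1.24 / 1
= 2.48 / 1
= 2.48 nm

2.48


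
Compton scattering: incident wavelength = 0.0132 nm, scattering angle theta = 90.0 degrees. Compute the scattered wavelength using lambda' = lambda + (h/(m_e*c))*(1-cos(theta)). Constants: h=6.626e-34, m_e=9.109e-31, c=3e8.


Compton wavelength: h/(m_e*c) = 2.4247e-12 m
d_lambda = 2.4247e-12 * (1 - cos(90.0 deg))
= 2.4247e-12 * 1.0
= 2.4247e-12 m = 0.002425 nm
lambda' = 0.0132 + 0.002425
= 0.015625 nm

0.015625


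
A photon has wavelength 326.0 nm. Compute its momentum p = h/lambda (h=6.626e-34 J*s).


p = h / lambda
= 6.626e-34 / (326.0e-9)
= 6.626e-34 / 3.2600e-07
= 2.0325e-27 kg*m/s

2.0325e-27


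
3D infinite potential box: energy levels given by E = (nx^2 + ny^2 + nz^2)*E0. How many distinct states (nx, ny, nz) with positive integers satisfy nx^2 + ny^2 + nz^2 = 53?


Enumerate all (nx, ny, nz) with nx^2 + ny^2 + nz^2 = 53:
(1,4,6)
(1,6,4)
(4,1,6)
(4,6,1)
(6,1,4)
(6,4,1)
Total degeneracy = 6

6


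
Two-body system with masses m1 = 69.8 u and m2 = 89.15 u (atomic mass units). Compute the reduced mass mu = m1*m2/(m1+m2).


mu = m1 * m2 / (m1 + m2)
= 69.8 * 89.15 / (69.8 + 89.15)
= 6222.67 / 158.95
= 39.1486 u

39.1486


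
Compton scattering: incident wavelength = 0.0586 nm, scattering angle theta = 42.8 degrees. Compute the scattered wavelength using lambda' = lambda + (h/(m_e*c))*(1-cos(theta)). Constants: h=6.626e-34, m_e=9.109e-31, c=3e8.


Compton wavelength: h/(m_e*c) = 2.4247e-12 m
d_lambda = 2.4247e-12 * (1 - cos(42.8 deg))
= 2.4247e-12 * 0.26627
= 6.4563e-13 m = 0.000646 nm
lambda' = 0.0586 + 0.000646
= 0.059246 nm

0.059246


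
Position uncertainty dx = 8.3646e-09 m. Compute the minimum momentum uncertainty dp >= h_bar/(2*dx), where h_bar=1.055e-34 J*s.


dp = h_bar / (2 * dx)
= 1.055e-34 / (2 * 8.3646e-09)
= 1.055e-34 / 1.6729e-08
= 6.3063e-27 kg*m/s

6.3063e-27


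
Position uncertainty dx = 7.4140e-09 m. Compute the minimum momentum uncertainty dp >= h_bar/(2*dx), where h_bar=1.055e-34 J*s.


dp = h_bar / (2 * dx)
= 1.055e-34 / (2 * 7.4140e-09)
= 1.055e-34 / 1.4828e-08
= 7.1149e-27 kg*m/s

7.1149e-27


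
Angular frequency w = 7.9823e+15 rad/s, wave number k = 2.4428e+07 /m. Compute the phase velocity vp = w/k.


vp = w / k
= 7.9823e+15 / 2.4428e+07
= 3.2677e+08 m/s

3.2677e+08


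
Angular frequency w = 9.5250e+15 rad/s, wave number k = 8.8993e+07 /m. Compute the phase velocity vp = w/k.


vp = w / k
= 9.5250e+15 / 8.8993e+07
= 1.0703e+08 m/s

1.0703e+08


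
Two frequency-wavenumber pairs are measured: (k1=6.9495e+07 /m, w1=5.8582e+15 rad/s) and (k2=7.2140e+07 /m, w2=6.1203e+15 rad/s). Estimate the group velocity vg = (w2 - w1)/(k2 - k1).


vg = (w2 - w1) / (k2 - k1)
= (6.1203e+15 - 5.8582e+15) / (7.2140e+07 - 6.9495e+07)
= 2.6210e+14 / 2.6450e+06
= 9.9093e+07 m/s

9.9093e+07


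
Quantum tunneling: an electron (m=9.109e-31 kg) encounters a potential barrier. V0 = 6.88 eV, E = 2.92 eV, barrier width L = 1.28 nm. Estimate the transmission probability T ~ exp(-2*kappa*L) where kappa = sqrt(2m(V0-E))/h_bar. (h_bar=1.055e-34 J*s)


V0 - E = 3.96 eV = 6.3439e-19 J
kappa = sqrt(2 * m * (V0-E)) / h_bar
= sqrt(2 * 9.109e-31 * 6.3439e-19) / 1.055e-34
= 1.0190e+10 /m
2*kappa*L = 2 * 1.0190e+10 * 1.28e-9
= 26.0866
T = exp(-26.0866) = 4.685477e-12

4.685477e-12


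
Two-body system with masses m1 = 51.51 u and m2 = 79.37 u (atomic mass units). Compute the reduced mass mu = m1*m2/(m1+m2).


mu = m1 * m2 / (m1 + m2)
= 51.51 * 79.37 / (51.51 + 79.37)
= 4088.3487 / 130.88
= 31.2374 u

31.2374


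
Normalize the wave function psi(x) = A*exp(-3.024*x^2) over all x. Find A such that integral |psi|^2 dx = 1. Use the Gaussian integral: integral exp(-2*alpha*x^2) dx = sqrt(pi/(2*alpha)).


integral |psi|^2 dx = A^2 * sqrt(pi/(2*alpha)) = 1
A^2 = sqrt(2*alpha/pi)
= sqrt(2 * 3.024 / pi)
= 1.387493
A = sqrt(1.387493)
= 1.1779

1.1779


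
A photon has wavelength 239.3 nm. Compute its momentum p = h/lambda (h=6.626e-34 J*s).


p = h / lambda
= 6.626e-34 / (239.3e-9)
= 6.626e-34 / 2.3930e-07
= 2.7689e-27 kg*m/s

2.7689e-27


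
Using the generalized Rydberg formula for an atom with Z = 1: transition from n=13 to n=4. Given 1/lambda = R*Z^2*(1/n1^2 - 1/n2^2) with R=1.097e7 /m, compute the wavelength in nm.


1/lambda = R * Z^2 * (1/n1^2 - 1/n2^2)
= 1.097e7 * 1^2 * (1/4^2 - 1/13^2)
= 1.097e7 * 1 * (0.0625 - 0.005917)
= 6.2071e+05 /m
lambda = 1 / 6.2071e+05
= 1611.0486 nm

1611.0486


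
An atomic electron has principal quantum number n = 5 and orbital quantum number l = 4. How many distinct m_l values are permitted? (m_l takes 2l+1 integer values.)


m_l ranges from -l to +l in integer steps
So m_l goes from -4 to +4
Count = 2l + 1 = 2*4 + 1
= 9

9


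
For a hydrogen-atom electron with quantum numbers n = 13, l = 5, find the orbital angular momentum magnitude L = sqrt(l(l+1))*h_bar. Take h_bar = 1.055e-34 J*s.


L = sqrt(l*(l+1)) * h_bar
= sqrt(5 * 6) * 1.055e-34
= sqrt(30) * 1.055e-34
= 5.4772 * 1.055e-34
= 5.7785e-34 J*s

5.7785e-34


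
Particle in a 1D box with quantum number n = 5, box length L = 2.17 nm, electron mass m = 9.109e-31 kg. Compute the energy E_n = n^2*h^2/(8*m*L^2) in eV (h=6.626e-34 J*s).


E = n^2 * h^2 / (8 * m * L^2)
= 5^2 * (6.626e-34)^2 / (8 * 9.109e-31 * (2.17e-9)^2)
= 25 * 4.3904e-67 / (8 * 9.109e-31 * 4.7089e-18)
= 3.1986e-19 J
= 1.9966 eV

1.9966


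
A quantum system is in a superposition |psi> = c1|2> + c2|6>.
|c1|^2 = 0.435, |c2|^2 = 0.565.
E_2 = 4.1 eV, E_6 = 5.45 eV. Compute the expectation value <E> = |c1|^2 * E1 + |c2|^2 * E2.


<E> = |c1|^2 * E1 + |c2|^2 * E2
= 0.435 * 4.1 + 0.565 * 5.45
= 1.7835 + 3.0792
= 4.8627 eV

4.8627


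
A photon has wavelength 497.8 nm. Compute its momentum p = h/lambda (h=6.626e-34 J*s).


p = h / lambda
= 6.626e-34 / (497.8e-9)
= 6.626e-34 / 4.9780e-07
= 1.3311e-27 kg*m/s

1.3311e-27


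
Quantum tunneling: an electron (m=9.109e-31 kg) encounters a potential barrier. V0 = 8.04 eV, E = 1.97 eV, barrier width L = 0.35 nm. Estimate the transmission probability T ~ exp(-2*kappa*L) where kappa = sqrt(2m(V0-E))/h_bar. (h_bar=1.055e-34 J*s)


V0 - E = 6.07 eV = 9.7241e-19 J
kappa = sqrt(2 * m * (V0-E)) / h_bar
= sqrt(2 * 9.109e-31 * 9.7241e-19) / 1.055e-34
= 1.2616e+10 /m
2*kappa*L = 2 * 1.2616e+10 * 0.35e-9
= 8.8312
T = exp(-8.8312) = 1.460974e-04

1.460974e-04


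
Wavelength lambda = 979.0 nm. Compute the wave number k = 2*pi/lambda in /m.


k = 2 * pi / lambda
= 6.2832 / (979.0e-9)
= 6.2832 / 9.7900e-07
= 6.4180e+06 /m

6.4180e+06


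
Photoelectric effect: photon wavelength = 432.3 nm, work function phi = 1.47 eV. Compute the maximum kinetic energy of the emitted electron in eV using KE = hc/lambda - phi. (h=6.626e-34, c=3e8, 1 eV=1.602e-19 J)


E_photon = hc / lambda
= (6.626e-34)(3e8) / (432.3e-9)
= 4.5982e-19 J
= 2.8703 eV
KE = E_photon - phi
= 2.8703 - 1.47
= 1.4003 eV

1.4003


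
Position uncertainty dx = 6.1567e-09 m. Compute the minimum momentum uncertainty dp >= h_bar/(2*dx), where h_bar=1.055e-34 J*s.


dp = h_bar / (2 * dx)
= 1.055e-34 / (2 * 6.1567e-09)
= 1.055e-34 / 1.2313e-08
= 8.5679e-27 kg*m/s

8.5679e-27


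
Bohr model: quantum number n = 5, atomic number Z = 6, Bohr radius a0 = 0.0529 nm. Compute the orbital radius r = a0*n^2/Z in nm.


r = a0 * n^2 / Z
= 0.0529 * 5^2 / 6
= 0.0529 * 25 / 6
= 0.2204 nm

0.2204


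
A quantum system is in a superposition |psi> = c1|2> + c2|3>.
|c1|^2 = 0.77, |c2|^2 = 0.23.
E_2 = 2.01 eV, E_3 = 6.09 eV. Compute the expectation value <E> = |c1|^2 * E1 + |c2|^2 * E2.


<E> = |c1|^2 * E1 + |c2|^2 * E2
= 0.77 * 2.01 + 0.23 * 6.09
= 1.5477 + 1.4007
= 2.9484 eV

2.9484


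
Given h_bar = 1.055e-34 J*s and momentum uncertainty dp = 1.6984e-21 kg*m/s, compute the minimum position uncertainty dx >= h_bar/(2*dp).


dx = h_bar / (2 * dp)
= 1.055e-34 / (2 * 1.6984e-21)
= 1.055e-34 / 3.3968e-21
= 3.1059e-14 m

3.1059e-14


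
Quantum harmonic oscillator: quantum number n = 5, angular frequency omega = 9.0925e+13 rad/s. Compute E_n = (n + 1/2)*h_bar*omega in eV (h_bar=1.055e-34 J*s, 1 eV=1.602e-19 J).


E = (n + 1/2) * h_bar * omega
= (5 + 0.5) * 1.055e-34 * 9.0925e+13
= 5.5 * 9.5926e-21
= 5.2759e-20 J
= 0.3293 eV

0.3293


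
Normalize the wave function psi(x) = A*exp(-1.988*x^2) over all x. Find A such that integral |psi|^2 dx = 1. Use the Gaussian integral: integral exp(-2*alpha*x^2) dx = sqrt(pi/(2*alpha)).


integral |psi|^2 dx = A^2 * sqrt(pi/(2*alpha)) = 1
A^2 = sqrt(2*alpha/pi)
= sqrt(2 * 1.988 / pi)
= 1.124989
A = sqrt(1.124989)
= 1.0607

1.0607


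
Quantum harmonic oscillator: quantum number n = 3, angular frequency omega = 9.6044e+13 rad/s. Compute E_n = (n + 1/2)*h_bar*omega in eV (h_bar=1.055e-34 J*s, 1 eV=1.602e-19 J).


E = (n + 1/2) * h_bar * omega
= (3 + 0.5) * 1.055e-34 * 9.6044e+13
= 3.5 * 1.0133e-20
= 3.5464e-20 J
= 0.2214 eV

0.2214


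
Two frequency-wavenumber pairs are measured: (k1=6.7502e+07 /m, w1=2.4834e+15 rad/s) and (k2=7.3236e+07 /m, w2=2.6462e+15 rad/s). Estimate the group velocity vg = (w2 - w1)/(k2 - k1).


vg = (w2 - w1) / (k2 - k1)
= (2.6462e+15 - 2.4834e+15) / (7.3236e+07 - 6.7502e+07)
= 1.6280e+14 / 5.7340e+06
= 2.8392e+07 m/s

2.8392e+07


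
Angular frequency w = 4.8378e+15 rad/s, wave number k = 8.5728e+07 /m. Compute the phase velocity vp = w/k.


vp = w / k
= 4.8378e+15 / 8.5728e+07
= 5.6432e+07 m/s

5.6432e+07


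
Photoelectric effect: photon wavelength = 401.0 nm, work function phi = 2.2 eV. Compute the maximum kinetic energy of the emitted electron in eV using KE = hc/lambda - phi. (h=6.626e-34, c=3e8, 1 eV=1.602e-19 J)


E_photon = hc / lambda
= (6.626e-34)(3e8) / (401.0e-9)
= 4.9571e-19 J
= 3.0943 eV
KE = E_photon - phi
= 3.0943 - 2.2
= 0.8943 eV

0.8943


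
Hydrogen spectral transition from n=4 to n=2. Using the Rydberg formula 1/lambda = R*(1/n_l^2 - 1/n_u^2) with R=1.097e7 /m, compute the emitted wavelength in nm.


1/lambda = R * (1/n_l^2 - 1/n_u^2)
= 1.097e7 * (1/2^2 - 1/4^2)
= 1.097e7 * (0.25 - 0.0625)
= 1.097e7 * 0.1875
= 2.0569e+06 /m
lambda = 1 / 2.0569e+06 = 486.1744 nm

486.1744


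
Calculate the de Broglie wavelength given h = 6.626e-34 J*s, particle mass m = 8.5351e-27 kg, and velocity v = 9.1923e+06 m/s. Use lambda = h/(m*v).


lambda = h / (m * v)
= 6.626e-34 / (8.5351e-27 * 9.1923e+06)
= 6.626e-34 / 7.8457e-20
= 8.4454e-15 m

8.4454e-15


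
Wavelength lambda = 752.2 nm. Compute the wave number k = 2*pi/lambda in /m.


k = 2 * pi / lambda
= 6.2832 / (752.2e-9)
= 6.2832 / 7.5220e-07
= 8.3531e+06 /m

8.3531e+06


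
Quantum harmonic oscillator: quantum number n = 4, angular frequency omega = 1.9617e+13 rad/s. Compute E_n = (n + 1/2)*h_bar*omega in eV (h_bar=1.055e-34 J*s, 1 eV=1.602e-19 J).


E = (n + 1/2) * h_bar * omega
= (4 + 0.5) * 1.055e-34 * 1.9617e+13
= 4.5 * 2.0696e-21
= 9.3132e-21 J
= 0.0581 eV

0.0581


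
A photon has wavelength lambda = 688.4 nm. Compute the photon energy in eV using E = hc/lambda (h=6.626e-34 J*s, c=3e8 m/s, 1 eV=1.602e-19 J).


E = hc / lambda
= (6.626e-34)(3e8) / (688.4e-9)
= 1.9878e-25 / 6.8840e-07
= 2.8876e-19 J
Converting to eV: 2.8876e-19 / 1.602e-19
= 1.8025 eV

1.8025


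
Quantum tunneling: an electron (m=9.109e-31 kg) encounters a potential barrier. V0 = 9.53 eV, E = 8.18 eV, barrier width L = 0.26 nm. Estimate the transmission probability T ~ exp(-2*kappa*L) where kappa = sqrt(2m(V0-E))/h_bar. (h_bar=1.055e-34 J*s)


V0 - E = 1.35 eV = 2.1627e-19 J
kappa = sqrt(2 * m * (V0-E)) / h_bar
= sqrt(2 * 9.109e-31 * 2.1627e-19) / 1.055e-34
= 5.9497e+09 /m
2*kappa*L = 2 * 5.9497e+09 * 0.26e-9
= 3.0939
T = exp(-3.0939) = 4.532707e-02

4.532707e-02


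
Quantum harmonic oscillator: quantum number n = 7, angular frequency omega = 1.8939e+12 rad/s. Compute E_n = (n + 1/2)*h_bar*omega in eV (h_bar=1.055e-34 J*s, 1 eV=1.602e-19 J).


E = (n + 1/2) * h_bar * omega
= (7 + 0.5) * 1.055e-34 * 1.8939e+12
= 7.5 * 1.9981e-22
= 1.4985e-21 J
= 0.0094 eV

0.0094


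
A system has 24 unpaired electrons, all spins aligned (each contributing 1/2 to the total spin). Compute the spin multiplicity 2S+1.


Total spin S = N * (1/2) = 24 * 0.5 = 12.0
Spin multiplicity = 2S + 1
= 2 * 12.0 + 1
= 25

25


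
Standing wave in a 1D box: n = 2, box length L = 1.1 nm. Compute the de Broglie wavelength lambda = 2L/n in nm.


lambda = 2L / n
= 2 * 1.1 / 2
= 2.2 / 2
= 1.1 nm

1.1


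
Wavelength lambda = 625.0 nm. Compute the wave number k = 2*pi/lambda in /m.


k = 2 * pi / lambda
= 6.2832 / (625.0e-9)
= 6.2832 / 6.2500e-07
= 1.0053e+07 /m

1.0053e+07


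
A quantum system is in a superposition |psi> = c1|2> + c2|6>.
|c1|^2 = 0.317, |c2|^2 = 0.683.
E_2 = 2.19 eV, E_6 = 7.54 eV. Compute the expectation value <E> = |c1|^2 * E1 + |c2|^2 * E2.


<E> = |c1|^2 * E1 + |c2|^2 * E2
= 0.317 * 2.19 + 0.683 * 7.54
= 0.6942 + 5.1498
= 5.8441 eV

5.8441


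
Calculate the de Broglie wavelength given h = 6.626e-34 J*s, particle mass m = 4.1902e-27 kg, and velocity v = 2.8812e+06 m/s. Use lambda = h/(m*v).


lambda = h / (m * v)
= 6.626e-34 / (4.1902e-27 * 2.8812e+06)
= 6.626e-34 / 1.2073e-20
= 5.4884e-14 m

5.4884e-14


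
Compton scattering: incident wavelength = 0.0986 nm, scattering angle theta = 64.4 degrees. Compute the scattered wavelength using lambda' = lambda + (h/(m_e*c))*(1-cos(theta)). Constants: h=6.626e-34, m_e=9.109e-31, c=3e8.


Compton wavelength: h/(m_e*c) = 2.4247e-12 m
d_lambda = 2.4247e-12 * (1 - cos(64.4 deg))
= 2.4247e-12 * 0.567914
= 1.3770e-12 m = 0.001377 nm
lambda' = 0.0986 + 0.001377
= 0.099977 nm

0.099977


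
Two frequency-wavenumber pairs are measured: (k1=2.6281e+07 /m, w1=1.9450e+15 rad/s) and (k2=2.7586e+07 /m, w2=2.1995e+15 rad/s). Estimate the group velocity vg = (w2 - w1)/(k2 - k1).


vg = (w2 - w1) / (k2 - k1)
= (2.1995e+15 - 1.9450e+15) / (2.7586e+07 - 2.6281e+07)
= 2.5450e+14 / 1.3050e+06
= 1.9502e+08 m/s

1.9502e+08


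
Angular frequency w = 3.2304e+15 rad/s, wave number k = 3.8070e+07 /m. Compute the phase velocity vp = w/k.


vp = w / k
= 3.2304e+15 / 3.8070e+07
= 8.4854e+07 m/s

8.4854e+07


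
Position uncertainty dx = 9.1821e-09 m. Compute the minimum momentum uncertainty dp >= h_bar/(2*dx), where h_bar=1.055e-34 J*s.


dp = h_bar / (2 * dx)
= 1.055e-34 / (2 * 9.1821e-09)
= 1.055e-34 / 1.8364e-08
= 5.7449e-27 kg*m/s

5.7449e-27


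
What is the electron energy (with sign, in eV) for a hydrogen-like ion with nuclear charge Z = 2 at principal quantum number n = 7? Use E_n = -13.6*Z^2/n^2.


E_n = -13.6 * Z^2 / n^2
= -13.6 * 2^2 / 7^2
= -13.6 * 4 / 49
= -1.1102 eV

-1.1102


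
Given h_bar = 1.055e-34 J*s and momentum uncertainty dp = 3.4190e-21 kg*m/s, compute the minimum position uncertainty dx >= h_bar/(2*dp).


dx = h_bar / (2 * dp)
= 1.055e-34 / (2 * 3.4190e-21)
= 1.055e-34 / 6.8380e-21
= 1.5428e-14 m

1.5428e-14


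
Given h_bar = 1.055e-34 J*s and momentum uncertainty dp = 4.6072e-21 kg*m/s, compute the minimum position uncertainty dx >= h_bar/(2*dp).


dx = h_bar / (2 * dp)
= 1.055e-34 / (2 * 4.6072e-21)
= 1.055e-34 / 9.2144e-21
= 1.1449e-14 m

1.1449e-14


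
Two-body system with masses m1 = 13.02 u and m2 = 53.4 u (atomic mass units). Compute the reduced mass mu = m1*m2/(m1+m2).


mu = m1 * m2 / (m1 + m2)
= 13.02 * 53.4 / (13.02 + 53.4)
= 695.268 / 66.42
= 10.4678 u

10.4678


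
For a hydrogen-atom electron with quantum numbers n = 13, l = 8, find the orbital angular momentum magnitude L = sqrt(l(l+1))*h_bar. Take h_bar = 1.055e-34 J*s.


L = sqrt(l*(l+1)) * h_bar
= sqrt(8 * 9) * 1.055e-34
= sqrt(72) * 1.055e-34
= 8.4853 * 1.055e-34
= 8.9520e-34 J*s

8.9520e-34


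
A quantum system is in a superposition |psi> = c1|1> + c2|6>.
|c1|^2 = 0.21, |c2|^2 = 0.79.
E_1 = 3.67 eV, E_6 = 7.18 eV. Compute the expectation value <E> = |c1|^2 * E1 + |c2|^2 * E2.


<E> = |c1|^2 * E1 + |c2|^2 * E2
= 0.21 * 3.67 + 0.79 * 7.18
= 0.7707 + 5.6722
= 6.4429 eV

6.4429


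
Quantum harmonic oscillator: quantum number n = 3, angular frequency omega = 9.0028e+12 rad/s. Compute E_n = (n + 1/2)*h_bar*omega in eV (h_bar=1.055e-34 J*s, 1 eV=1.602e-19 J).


E = (n + 1/2) * h_bar * omega
= (3 + 0.5) * 1.055e-34 * 9.0028e+12
= 3.5 * 9.4980e-22
= 3.3243e-21 J
= 0.0208 eV

0.0208


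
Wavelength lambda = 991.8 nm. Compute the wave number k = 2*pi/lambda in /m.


k = 2 * pi / lambda
= 6.2832 / (991.8e-9)
= 6.2832 / 9.9180e-07
= 6.3351e+06 /m

6.3351e+06


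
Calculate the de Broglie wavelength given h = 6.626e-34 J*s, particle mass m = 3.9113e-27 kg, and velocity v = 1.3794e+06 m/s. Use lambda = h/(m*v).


lambda = h / (m * v)
= 6.626e-34 / (3.9113e-27 * 1.3794e+06)
= 6.626e-34 / 5.3952e-21
= 1.2281e-13 m

1.2281e-13


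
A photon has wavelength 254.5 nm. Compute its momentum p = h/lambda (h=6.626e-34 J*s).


p = h / lambda
= 6.626e-34 / (254.5e-9)
= 6.626e-34 / 2.5450e-07
= 2.6035e-27 kg*m/s

2.6035e-27


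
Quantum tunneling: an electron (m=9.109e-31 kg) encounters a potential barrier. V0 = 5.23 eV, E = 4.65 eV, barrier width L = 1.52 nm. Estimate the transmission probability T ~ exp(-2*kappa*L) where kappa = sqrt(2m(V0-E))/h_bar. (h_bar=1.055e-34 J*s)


V0 - E = 0.58 eV = 9.2916e-20 J
kappa = sqrt(2 * m * (V0-E)) / h_bar
= sqrt(2 * 9.109e-31 * 9.2916e-20) / 1.055e-34
= 3.8998e+09 /m
2*kappa*L = 2 * 3.8998e+09 * 1.52e-9
= 11.8554
T = exp(-11.8554) = 7.100012e-06

7.100012e-06


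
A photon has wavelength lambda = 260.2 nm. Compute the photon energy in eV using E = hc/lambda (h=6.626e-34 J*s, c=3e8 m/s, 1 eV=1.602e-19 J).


E = hc / lambda
= (6.626e-34)(3e8) / (260.2e-9)
= 1.9878e-25 / 2.6020e-07
= 7.6395e-19 J
Converting to eV: 7.6395e-19 / 1.602e-19
= 4.7687 eV

4.7687


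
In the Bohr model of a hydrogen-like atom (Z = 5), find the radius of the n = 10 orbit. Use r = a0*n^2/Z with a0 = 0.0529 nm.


r = a0 * n^2 / Z
= 0.0529 * 10^2 / 5
= 0.0529 * 100 / 5
= 1.058 nm

1.058


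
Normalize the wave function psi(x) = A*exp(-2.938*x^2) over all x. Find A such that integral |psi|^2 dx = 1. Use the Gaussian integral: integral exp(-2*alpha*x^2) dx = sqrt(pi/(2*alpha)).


integral |psi|^2 dx = A^2 * sqrt(pi/(2*alpha)) = 1
A^2 = sqrt(2*alpha/pi)
= sqrt(2 * 2.938 / pi)
= 1.367622
A = sqrt(1.367622)
= 1.1695

1.1695


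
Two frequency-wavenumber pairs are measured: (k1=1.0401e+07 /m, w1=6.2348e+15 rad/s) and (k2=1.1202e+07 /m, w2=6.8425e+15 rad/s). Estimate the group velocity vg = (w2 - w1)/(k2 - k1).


vg = (w2 - w1) / (k2 - k1)
= (6.8425e+15 - 6.2348e+15) / (1.1202e+07 - 1.0401e+07)
= 6.0770e+14 / 8.0100e+05
= 7.5868e+08 m/s

7.5868e+08


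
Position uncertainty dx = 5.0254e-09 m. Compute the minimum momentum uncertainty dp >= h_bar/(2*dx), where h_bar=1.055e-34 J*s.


dp = h_bar / (2 * dx)
= 1.055e-34 / (2 * 5.0254e-09)
= 1.055e-34 / 1.0051e-08
= 1.0497e-26 kg*m/s

1.0497e-26


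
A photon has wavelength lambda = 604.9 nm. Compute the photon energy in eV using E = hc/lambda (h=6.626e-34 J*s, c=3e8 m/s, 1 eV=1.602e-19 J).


E = hc / lambda
= (6.626e-34)(3e8) / (604.9e-9)
= 1.9878e-25 / 6.0490e-07
= 3.2862e-19 J
Converting to eV: 3.2862e-19 / 1.602e-19
= 2.0513 eV

2.0513


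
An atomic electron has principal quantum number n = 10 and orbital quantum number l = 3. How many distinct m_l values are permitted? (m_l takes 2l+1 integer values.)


m_l ranges from -l to +l in integer steps
So m_l goes from -3 to +3
Count = 2l + 1 = 2*3 + 1
= 7

7


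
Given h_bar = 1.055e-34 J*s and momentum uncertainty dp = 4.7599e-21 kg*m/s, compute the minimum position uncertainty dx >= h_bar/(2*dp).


dx = h_bar / (2 * dp)
= 1.055e-34 / (2 * 4.7599e-21)
= 1.055e-34 / 9.5198e-21
= 1.1082e-14 m

1.1082e-14


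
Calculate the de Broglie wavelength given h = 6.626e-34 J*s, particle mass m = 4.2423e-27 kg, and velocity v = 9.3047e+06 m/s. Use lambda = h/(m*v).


lambda = h / (m * v)
= 6.626e-34 / (4.2423e-27 * 9.3047e+06)
= 6.626e-34 / 3.9473e-20
= 1.6786e-14 m

1.6786e-14


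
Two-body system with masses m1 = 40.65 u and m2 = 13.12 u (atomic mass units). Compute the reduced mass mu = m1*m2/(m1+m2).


mu = m1 * m2 / (m1 + m2)
= 40.65 * 13.12 / (40.65 + 13.12)
= 533.328 / 53.77
= 9.9187 u

9.9187


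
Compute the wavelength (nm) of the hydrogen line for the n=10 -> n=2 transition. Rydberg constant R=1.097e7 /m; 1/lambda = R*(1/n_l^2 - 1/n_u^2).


1/lambda = R * (1/n_l^2 - 1/n_u^2)
= 1.097e7 * (1/2^2 - 1/10^2)
= 1.097e7 * (0.25 - 0.01)
= 1.097e7 * 0.24
= 2.6328e+06 /m
lambda = 1 / 2.6328e+06 = 379.8238 nm

379.8238


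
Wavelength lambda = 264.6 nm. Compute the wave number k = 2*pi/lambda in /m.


k = 2 * pi / lambda
= 6.2832 / (264.6e-9)
= 6.2832 / 2.6460e-07
= 2.3746e+07 /m

2.3746e+07


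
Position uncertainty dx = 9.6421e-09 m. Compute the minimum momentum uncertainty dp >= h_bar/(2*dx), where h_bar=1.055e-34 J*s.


dp = h_bar / (2 * dx)
= 1.055e-34 / (2 * 9.6421e-09)
= 1.055e-34 / 1.9284e-08
= 5.4708e-27 kg*m/s

5.4708e-27


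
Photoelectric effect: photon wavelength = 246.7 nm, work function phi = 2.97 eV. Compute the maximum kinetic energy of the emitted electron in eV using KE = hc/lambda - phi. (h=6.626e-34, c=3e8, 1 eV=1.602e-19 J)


E_photon = hc / lambda
= (6.626e-34)(3e8) / (246.7e-9)
= 8.0576e-19 J
= 5.0297 eV
KE = E_photon - phi
= 5.0297 - 2.97
= 2.0597 eV

2.0597


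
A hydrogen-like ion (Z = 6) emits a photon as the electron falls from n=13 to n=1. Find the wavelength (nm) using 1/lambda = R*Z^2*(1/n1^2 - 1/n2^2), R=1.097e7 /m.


1/lambda = R * Z^2 * (1/n1^2 - 1/n2^2)
= 1.097e7 * 6^2 * (1/1^2 - 1/13^2)
= 1.097e7 * 36 * (1.0 - 0.005917)
= 3.9258e+08 /m
lambda = 1 / 3.9258e+08
= 2.5472 nm

2.5472


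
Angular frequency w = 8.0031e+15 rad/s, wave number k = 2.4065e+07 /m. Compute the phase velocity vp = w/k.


vp = w / k
= 8.0031e+15 / 2.4065e+07
= 3.3256e+08 m/s

3.3256e+08


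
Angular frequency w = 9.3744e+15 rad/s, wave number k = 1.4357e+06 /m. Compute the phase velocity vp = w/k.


vp = w / k
= 9.3744e+15 / 1.4357e+06
= 6.5295e+09 m/s

6.5295e+09


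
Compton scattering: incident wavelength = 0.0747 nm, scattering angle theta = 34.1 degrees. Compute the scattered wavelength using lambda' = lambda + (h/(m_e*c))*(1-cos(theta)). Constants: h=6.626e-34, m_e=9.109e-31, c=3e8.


Compton wavelength: h/(m_e*c) = 2.4247e-12 m
d_lambda = 2.4247e-12 * (1 - cos(34.1 deg))
= 2.4247e-12 * 0.17194
= 4.1690e-13 m = 0.000417 nm
lambda' = 0.0747 + 0.000417
= 0.075117 nm

0.075117


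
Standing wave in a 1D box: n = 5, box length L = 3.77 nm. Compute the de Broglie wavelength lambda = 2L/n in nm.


lambda = 2L / n
= 2 * 3.77 / 5
= 7.54 / 5
= 1.508 nm

1.508


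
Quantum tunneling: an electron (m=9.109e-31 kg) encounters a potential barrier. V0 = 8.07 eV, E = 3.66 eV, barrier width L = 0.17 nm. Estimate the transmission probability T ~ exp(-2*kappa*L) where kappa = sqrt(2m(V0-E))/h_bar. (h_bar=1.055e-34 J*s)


V0 - E = 4.41 eV = 7.0648e-19 J
kappa = sqrt(2 * m * (V0-E)) / h_bar
= sqrt(2 * 9.109e-31 * 7.0648e-19) / 1.055e-34
= 1.0753e+10 /m
2*kappa*L = 2 * 1.0753e+10 * 0.17e-9
= 3.6562
T = exp(-3.6562) = 2.583104e-02

2.583104e-02


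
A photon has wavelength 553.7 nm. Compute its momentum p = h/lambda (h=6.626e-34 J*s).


p = h / lambda
= 6.626e-34 / (553.7e-9)
= 6.626e-34 / 5.5370e-07
= 1.1967e-27 kg*m/s

1.1967e-27


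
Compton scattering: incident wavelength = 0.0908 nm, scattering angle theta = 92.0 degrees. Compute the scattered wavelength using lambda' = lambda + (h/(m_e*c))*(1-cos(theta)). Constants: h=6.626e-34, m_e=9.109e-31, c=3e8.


Compton wavelength: h/(m_e*c) = 2.4247e-12 m
d_lambda = 2.4247e-12 * (1 - cos(92.0 deg))
= 2.4247e-12 * 1.034899
= 2.5093e-12 m = 0.002509 nm
lambda' = 0.0908 + 0.002509
= 0.093309 nm

0.093309


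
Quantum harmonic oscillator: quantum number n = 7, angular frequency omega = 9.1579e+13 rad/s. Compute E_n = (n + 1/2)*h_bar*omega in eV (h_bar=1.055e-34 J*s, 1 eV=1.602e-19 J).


E = (n + 1/2) * h_bar * omega
= (7 + 0.5) * 1.055e-34 * 9.1579e+13
= 7.5 * 9.6616e-21
= 7.2462e-20 J
= 0.4523 eV

0.4523


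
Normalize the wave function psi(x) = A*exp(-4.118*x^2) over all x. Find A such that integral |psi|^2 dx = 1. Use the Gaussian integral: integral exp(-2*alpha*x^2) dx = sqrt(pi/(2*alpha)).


integral |psi|^2 dx = A^2 * sqrt(pi/(2*alpha)) = 1
A^2 = sqrt(2*alpha/pi)
= sqrt(2 * 4.118 / pi)
= 1.619136
A = sqrt(1.619136)
= 1.2725

1.2725


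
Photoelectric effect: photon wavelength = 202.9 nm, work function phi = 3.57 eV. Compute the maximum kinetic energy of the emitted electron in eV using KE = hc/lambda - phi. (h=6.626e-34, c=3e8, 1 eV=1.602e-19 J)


E_photon = hc / lambda
= (6.626e-34)(3e8) / (202.9e-9)
= 9.7969e-19 J
= 6.1154 eV
KE = E_photon - phi
= 6.1154 - 3.57
= 2.5454 eV

2.5454


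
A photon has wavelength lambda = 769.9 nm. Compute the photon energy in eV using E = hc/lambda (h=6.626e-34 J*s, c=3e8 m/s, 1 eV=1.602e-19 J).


E = hc / lambda
= (6.626e-34)(3e8) / (769.9e-9)
= 1.9878e-25 / 7.6990e-07
= 2.5819e-19 J
Converting to eV: 2.5819e-19 / 1.602e-19
= 1.6117 eV

1.6117


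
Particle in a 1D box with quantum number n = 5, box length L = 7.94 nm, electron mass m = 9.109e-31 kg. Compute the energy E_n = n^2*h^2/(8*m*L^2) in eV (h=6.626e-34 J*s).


E = n^2 * h^2 / (8 * m * L^2)
= 5^2 * (6.626e-34)^2 / (8 * 9.109e-31 * (7.94e-9)^2)
= 25 * 4.3904e-67 / (8 * 9.109e-31 * 6.3044e-17)
= 2.3891e-20 J
= 0.1491 eV

0.1491


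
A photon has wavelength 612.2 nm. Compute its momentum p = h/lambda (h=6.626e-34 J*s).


p = h / lambda
= 6.626e-34 / (612.2e-9)
= 6.626e-34 / 6.1220e-07
= 1.0823e-27 kg*m/s

1.0823e-27


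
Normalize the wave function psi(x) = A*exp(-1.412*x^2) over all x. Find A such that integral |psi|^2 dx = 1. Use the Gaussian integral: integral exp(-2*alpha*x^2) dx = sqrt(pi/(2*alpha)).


integral |psi|^2 dx = A^2 * sqrt(pi/(2*alpha)) = 1
A^2 = sqrt(2*alpha/pi)
= sqrt(2 * 1.412 / pi)
= 0.948107
A = sqrt(0.948107)
= 0.9737

0.9737


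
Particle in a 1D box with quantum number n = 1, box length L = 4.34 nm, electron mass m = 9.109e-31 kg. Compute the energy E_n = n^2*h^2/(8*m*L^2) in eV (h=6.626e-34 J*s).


E = n^2 * h^2 / (8 * m * L^2)
= 1^2 * (6.626e-34)^2 / (8 * 9.109e-31 * (4.34e-9)^2)
= 1 * 4.3904e-67 / (8 * 9.109e-31 * 1.8836e-17)
= 3.1986e-21 J
= 0.02 eV

0.02


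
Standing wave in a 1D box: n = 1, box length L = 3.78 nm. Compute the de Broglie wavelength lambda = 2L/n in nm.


lambda = 2L / n
= 2 * 3.78 / 1
= 7.56 / 1
= 7.56 nm

7.56


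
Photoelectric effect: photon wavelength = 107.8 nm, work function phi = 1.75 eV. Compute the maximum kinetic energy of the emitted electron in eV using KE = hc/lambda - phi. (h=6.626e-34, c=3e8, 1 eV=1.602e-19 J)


E_photon = hc / lambda
= (6.626e-34)(3e8) / (107.8e-9)
= 1.8440e-18 J
= 11.5104 eV
KE = E_photon - phi
= 11.5104 - 1.75
= 9.7604 eV

9.7604


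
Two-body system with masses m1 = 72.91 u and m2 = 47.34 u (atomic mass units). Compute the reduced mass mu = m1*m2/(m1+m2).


mu = m1 * m2 / (m1 + m2)
= 72.91 * 47.34 / (72.91 + 47.34)
= 3451.5594 / 120.25
= 28.7032 u

28.7032


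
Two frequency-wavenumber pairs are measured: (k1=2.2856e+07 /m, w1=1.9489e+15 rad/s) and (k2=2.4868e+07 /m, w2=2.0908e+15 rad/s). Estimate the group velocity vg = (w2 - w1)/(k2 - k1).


vg = (w2 - w1) / (k2 - k1)
= (2.0908e+15 - 1.9489e+15) / (2.4868e+07 - 2.2856e+07)
= 1.4190e+14 / 2.0120e+06
= 7.0527e+07 m/s

7.0527e+07


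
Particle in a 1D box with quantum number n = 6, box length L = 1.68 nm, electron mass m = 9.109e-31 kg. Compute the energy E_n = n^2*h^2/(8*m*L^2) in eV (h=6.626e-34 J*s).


E = n^2 * h^2 / (8 * m * L^2)
= 6^2 * (6.626e-34)^2 / (8 * 9.109e-31 * (1.68e-9)^2)
= 36 * 4.3904e-67 / (8 * 9.109e-31 * 2.8224e-18)
= 7.6847e-19 J
= 4.7969 eV

4.7969


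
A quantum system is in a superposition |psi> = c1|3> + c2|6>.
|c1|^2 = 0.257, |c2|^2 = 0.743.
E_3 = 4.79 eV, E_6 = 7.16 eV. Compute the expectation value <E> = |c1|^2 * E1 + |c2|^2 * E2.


<E> = |c1|^2 * E1 + |c2|^2 * E2
= 0.257 * 4.79 + 0.743 * 7.16
= 1.231 + 5.3199
= 6.5509 eV

6.5509


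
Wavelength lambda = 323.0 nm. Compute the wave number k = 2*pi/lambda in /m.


k = 2 * pi / lambda
= 6.2832 / (323.0e-9)
= 6.2832 / 3.2300e-07
= 1.9453e+07 /m

1.9453e+07


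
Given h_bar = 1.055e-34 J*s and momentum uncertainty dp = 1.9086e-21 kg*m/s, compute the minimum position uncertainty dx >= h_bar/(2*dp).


dx = h_bar / (2 * dp)
= 1.055e-34 / (2 * 1.9086e-21)
= 1.055e-34 / 3.8172e-21
= 2.7638e-14 m

2.7638e-14


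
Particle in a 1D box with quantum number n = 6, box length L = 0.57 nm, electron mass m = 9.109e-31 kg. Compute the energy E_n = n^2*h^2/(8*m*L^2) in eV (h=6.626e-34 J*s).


E = n^2 * h^2 / (8 * m * L^2)
= 6^2 * (6.626e-34)^2 / (8 * 9.109e-31 * (0.57e-9)^2)
= 36 * 4.3904e-67 / (8 * 9.109e-31 * 3.2490e-19)
= 6.6757e-18 J
= 41.6709 eV

41.6709


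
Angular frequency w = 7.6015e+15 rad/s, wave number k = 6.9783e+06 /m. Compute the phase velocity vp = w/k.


vp = w / k
= 7.6015e+15 / 6.9783e+06
= 1.0893e+09 m/s

1.0893e+09


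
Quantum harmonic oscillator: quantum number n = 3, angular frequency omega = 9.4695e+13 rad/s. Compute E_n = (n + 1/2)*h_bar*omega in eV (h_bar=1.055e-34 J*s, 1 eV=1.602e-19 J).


E = (n + 1/2) * h_bar * omega
= (3 + 0.5) * 1.055e-34 * 9.4695e+13
= 3.5 * 9.9903e-21
= 3.4966e-20 J
= 0.2183 eV

0.2183


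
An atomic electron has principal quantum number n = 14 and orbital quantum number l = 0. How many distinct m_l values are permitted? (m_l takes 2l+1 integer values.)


m_l ranges from -l to +l in integer steps
So m_l goes from -0 to +0
Count = 2l + 1 = 2*0 + 1
= 1

1


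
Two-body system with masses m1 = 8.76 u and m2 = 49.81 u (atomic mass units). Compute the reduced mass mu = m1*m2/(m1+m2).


mu = m1 * m2 / (m1 + m2)
= 8.76 * 49.81 / (8.76 + 49.81)
= 436.3356 / 58.57
= 7.4498 u

7.4498


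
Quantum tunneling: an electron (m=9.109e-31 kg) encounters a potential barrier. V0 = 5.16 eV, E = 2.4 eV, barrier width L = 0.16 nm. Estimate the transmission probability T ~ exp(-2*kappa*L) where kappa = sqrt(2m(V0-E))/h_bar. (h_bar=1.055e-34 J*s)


V0 - E = 2.76 eV = 4.4215e-19 J
kappa = sqrt(2 * m * (V0-E)) / h_bar
= sqrt(2 * 9.109e-31 * 4.4215e-19) / 1.055e-34
= 8.5071e+09 /m
2*kappa*L = 2 * 8.5071e+09 * 0.16e-9
= 2.7223
T = exp(-2.7223) = 6.572437e-02

6.572437e-02


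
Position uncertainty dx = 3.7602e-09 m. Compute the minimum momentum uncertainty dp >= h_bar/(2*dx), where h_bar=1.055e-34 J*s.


dp = h_bar / (2 * dx)
= 1.055e-34 / (2 * 3.7602e-09)
= 1.055e-34 / 7.5204e-09
= 1.4029e-26 kg*m/s

1.4029e-26


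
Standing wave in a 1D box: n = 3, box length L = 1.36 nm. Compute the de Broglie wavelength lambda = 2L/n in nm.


lambda = 2L / n
= 2 * 1.36 / 3
= 2.72 / 3
= 0.9067 nm

0.9067


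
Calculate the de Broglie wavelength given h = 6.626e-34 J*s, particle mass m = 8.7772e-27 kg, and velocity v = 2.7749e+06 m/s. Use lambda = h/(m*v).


lambda = h / (m * v)
= 6.626e-34 / (8.7772e-27 * 2.7749e+06)
= 6.626e-34 / 2.4356e-20
= 2.7205e-14 m

2.7205e-14


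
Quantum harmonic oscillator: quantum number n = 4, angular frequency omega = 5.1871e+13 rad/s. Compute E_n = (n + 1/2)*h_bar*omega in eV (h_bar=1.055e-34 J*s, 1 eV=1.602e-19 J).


E = (n + 1/2) * h_bar * omega
= (4 + 0.5) * 1.055e-34 * 5.1871e+13
= 4.5 * 5.4724e-21
= 2.4626e-20 J
= 0.1537 eV

0.1537


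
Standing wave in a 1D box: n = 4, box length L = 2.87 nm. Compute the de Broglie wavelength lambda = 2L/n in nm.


lambda = 2L / n
= 2 * 2.87 / 4
= 5.74 / 4
= 1.435 nm

1.435


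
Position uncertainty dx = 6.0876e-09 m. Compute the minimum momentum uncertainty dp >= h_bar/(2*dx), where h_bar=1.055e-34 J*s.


dp = h_bar / (2 * dx)
= 1.055e-34 / (2 * 6.0876e-09)
= 1.055e-34 / 1.2175e-08
= 8.6652e-27 kg*m/s

8.6652e-27


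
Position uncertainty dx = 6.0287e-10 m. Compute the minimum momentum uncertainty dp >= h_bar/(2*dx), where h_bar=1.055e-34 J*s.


dp = h_bar / (2 * dx)
= 1.055e-34 / (2 * 6.0287e-10)
= 1.055e-34 / 1.2057e-09
= 8.7498e-26 kg*m/s

8.7498e-26


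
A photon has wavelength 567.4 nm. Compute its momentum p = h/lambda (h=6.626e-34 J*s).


p = h / lambda
= 6.626e-34 / (567.4e-9)
= 6.626e-34 / 5.6740e-07
= 1.1678e-27 kg*m/s

1.1678e-27


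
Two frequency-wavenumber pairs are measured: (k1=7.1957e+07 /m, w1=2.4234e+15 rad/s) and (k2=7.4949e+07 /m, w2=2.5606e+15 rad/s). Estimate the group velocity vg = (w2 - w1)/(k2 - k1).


vg = (w2 - w1) / (k2 - k1)
= (2.5606e+15 - 2.4234e+15) / (7.4949e+07 - 7.1957e+07)
= 1.3720e+14 / 2.9920e+06
= 4.5856e+07 m/s

4.5856e+07


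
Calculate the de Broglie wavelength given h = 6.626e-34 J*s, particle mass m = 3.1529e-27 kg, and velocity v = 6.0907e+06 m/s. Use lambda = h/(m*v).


lambda = h / (m * v)
= 6.626e-34 / (3.1529e-27 * 6.0907e+06)
= 6.626e-34 / 1.9203e-20
= 3.4504e-14 m

3.4504e-14


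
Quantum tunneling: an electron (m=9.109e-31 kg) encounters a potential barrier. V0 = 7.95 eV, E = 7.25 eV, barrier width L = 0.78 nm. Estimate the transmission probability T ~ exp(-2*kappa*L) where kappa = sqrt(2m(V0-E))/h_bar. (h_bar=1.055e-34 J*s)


V0 - E = 0.7 eV = 1.1214e-19 J
kappa = sqrt(2 * m * (V0-E)) / h_bar
= sqrt(2 * 9.109e-31 * 1.1214e-19) / 1.055e-34
= 4.2843e+09 /m
2*kappa*L = 2 * 4.2843e+09 * 0.78e-9
= 6.6835
T = exp(-6.6835) = 1.251413e-03

1.251413e-03


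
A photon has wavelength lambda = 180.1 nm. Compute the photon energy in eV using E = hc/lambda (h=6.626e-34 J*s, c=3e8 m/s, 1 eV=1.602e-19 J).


E = hc / lambda
= (6.626e-34)(3e8) / (180.1e-9)
= 1.9878e-25 / 1.8010e-07
= 1.1037e-18 J
Converting to eV: 1.1037e-18 / 1.602e-19
= 6.8896 eV

6.8896


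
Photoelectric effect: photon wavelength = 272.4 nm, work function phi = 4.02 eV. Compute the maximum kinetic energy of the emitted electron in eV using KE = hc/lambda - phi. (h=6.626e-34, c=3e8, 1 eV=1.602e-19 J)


E_photon = hc / lambda
= (6.626e-34)(3e8) / (272.4e-9)
= 7.2974e-19 J
= 4.5552 eV
KE = E_photon - phi
= 4.5552 - 4.02
= 0.5352 eV

0.5352


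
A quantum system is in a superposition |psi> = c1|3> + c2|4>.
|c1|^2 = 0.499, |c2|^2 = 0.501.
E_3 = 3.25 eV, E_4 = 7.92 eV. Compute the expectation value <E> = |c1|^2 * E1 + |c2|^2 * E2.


<E> = |c1|^2 * E1 + |c2|^2 * E2
= 0.499 * 3.25 + 0.501 * 7.92
= 1.6218 + 3.9679
= 5.5897 eV

5.5897


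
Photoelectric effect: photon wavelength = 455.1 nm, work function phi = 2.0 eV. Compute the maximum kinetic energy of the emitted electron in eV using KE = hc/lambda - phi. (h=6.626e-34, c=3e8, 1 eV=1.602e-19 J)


E_photon = hc / lambda
= (6.626e-34)(3e8) / (455.1e-9)
= 4.3678e-19 J
= 2.7265 eV
KE = E_photon - phi
= 2.7265 - 2.0
= 0.7265 eV

0.7265


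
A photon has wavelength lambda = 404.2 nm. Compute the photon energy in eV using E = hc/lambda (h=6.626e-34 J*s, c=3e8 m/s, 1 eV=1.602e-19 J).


E = hc / lambda
= (6.626e-34)(3e8) / (404.2e-9)
= 1.9878e-25 / 4.0420e-07
= 4.9179e-19 J
Converting to eV: 4.9179e-19 / 1.602e-19
= 3.0698 eV

3.0698


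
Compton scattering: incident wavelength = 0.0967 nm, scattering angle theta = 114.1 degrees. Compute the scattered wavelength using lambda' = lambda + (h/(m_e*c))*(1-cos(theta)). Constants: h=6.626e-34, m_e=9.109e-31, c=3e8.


Compton wavelength: h/(m_e*c) = 2.4247e-12 m
d_lambda = 2.4247e-12 * (1 - cos(114.1 deg))
= 2.4247e-12 * 1.40833
= 3.4148e-12 m = 0.003415 nm
lambda' = 0.0967 + 0.003415
= 0.100115 nm

0.100115


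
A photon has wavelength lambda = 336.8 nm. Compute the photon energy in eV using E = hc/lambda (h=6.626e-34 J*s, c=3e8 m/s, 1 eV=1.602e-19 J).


E = hc / lambda
= (6.626e-34)(3e8) / (336.8e-9)
= 1.9878e-25 / 3.3680e-07
= 5.9020e-19 J
Converting to eV: 5.9020e-19 / 1.602e-19
= 3.6842 eV

3.6842


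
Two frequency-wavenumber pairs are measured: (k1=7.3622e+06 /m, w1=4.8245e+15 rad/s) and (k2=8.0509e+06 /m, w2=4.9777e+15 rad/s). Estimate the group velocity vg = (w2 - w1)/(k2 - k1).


vg = (w2 - w1) / (k2 - k1)
= (4.9777e+15 - 4.8245e+15) / (8.0509e+06 - 7.3622e+06)
= 1.5320e+14 / 6.8870e+05
= 2.2245e+08 m/s

2.2245e+08
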